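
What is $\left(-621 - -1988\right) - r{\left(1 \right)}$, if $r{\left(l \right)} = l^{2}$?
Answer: $1366$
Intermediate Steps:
$\left(-621 - -1988\right) - r{\left(1 \right)} = \left(-621 - -1988\right) - 1^{2} = \left(-621 + 1988\right) - 1 = 1367 - 1 = 1366$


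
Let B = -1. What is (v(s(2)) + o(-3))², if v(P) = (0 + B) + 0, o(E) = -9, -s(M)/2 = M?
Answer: 100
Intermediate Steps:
s(M) = -2*M
v(P) = -1 (v(P) = (0 - 1) + 0 = -1 + 0 = -1)
(v(s(2)) + o(-3))² = (-1 - 9)² = (-10)² = 100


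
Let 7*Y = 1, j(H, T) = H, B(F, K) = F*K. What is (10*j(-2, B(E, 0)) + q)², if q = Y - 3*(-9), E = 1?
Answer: 2500/49 ≈ 51.020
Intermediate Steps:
Y = ⅐ (Y = (⅐)*1 = ⅐ ≈ 0.14286)
q = 190/7 (q = ⅐ - 3*(-9) = ⅐ + 27 = 190/7 ≈ 27.143)
(10*j(-2, B(E, 0)) + q)² = (10*(-2) + 190/7)² = (-20 + 190/7)² = (50/7)² = 2500/49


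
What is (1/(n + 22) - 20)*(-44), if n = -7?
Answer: 13156/15 ≈ 877.07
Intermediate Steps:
(1/(n + 22) - 20)*(-44) = (1/(-7 + 22) - 20)*(-44) = (1/15 - 20)*(-44) = -299/15*(-44) = 13156/15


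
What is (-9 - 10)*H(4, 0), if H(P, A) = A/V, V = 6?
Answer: 0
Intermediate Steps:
H(P, A) = A/6
(-9 - 10)*H(4, 0) = (-9 - 10)*((⅙)*0) = -19*0 = 0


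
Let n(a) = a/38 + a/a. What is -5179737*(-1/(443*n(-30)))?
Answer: 98415003/1772 ≈ 55539.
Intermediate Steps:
n(a) = 1 + a/38 (n(a) = a*(1/38) + 1 = a/38 + 1 = 1 + a/38)
-5179737*(-1/(443*n(-30))) = -5179737*(-1/(443*(1 + (1/38)*(-30)))) = -5179737*(-1/(443*(1 - 15/19))) = -5179737/((-443*4/19)) = -5179737/(-1772/19) = -5179737*(-19/1772) = 98415003/1772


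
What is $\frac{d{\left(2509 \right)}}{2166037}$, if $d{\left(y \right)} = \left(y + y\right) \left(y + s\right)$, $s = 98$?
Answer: $\frac{13081926}{2166037} \approx 6.0396$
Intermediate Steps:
$d{\left(y \right)} = 2 y \left(98 + y\right)$ ($d{\left(y \right)} = \left(y + y\right) \left(y + 98\right) = 2 y \left(98 + y\right)$)
$\frac{d{\left(2509 \right)}}{2166037} = \frac{2 \cdot 2509 \left(98 + 2509\right)}{2166037} = 2 \cdot 2509 \cdot 2607 \cdot \frac{1}{2166037} = 13081926 \cdot \frac{1}{2166037} = \frac{13081926}{2166037}$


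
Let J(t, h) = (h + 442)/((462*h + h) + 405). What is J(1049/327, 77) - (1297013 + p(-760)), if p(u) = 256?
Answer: -46774330545/36056 ≈ -1.2973e+6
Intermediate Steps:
J(t, h) = (442 + h)/(405 + 463*h) (J(t, h) = (442 + h)/(463*h + 405) = (442 + h)/(405 + 463*h))
J(1049/327, 77) - (1297013 + p(-760)) = (442 + 77)/(405 + 463*77) - (1297013 + 256) = 519/(405 + 35651) - 1*1297269 = 519/36056 - 1297269 = -46774330545/36056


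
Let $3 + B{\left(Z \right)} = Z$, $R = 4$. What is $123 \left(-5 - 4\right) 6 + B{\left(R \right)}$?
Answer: $-6641$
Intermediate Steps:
$B{\left(Z \right)} = -3 + Z$
$123 \left(-5 - 4\right) 6 + B{\left(R \right)} = 123 \left(-5 - 4\right) 6 + \left(-3 + 4\right) = 123 \left(\left(-9\right) 6\right) + 1 = 123 \left(-54\right) + 1 = -6642 + 1 = -6641$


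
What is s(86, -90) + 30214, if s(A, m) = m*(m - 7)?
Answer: 38944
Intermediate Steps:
s(A, m) = m*(-7 + m)
s(86, -90) + 30214 = -90*(-7 - 90) + 30214 = -90*(-97) + 30214 = 8730 + 30214 = 38944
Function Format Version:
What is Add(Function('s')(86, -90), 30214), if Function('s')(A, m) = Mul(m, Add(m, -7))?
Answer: 38944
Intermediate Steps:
Function('s')(A, m) = Mul(m, Add(-7, m))
Add(Function('s')(86, -90), 30214) = Add(Mul(-90, Add(-7, -90)), 30214) = Add(Mul(-90, -97), 30214) = Add(8730, 30214) = 38944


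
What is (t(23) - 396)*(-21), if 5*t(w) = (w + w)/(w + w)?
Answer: 41559/5 ≈ 8311.8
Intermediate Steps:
t(w) = 1/5 (t(w) = ((w + w)/(w + w))/5 = ((2*w)/((2*w)))/5 = ((2*w)*(1/(2*w)))/5 = (1/5)*1 = 1/5)
(t(23) - 396)*(-21) = (1/5 - 396)*(-21) = -1979/5*(-21) = 41559/5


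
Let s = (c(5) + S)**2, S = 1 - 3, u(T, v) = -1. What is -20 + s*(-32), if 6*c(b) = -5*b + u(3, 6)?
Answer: -11732/9 ≈ -1303.6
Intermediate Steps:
S = -2
c(b) = -1/6 - 5*b/6 (c(b) = (-5*b - 1)/6 = (-1 - 5*b)/6 = -1/6 - 5*b/6)
s = 361/9 (s = ((-1/6 - 5/6*5) - 2)**2 = ((-1/6 - 25/6) - 2)**2 = (-13/3 - 2)**2 = (-19/3)**2 = 361/9 ≈ 40.111)
-20 + s*(-32) = -20 + (361/9)*(-32) = -20 - 11552/9 = -11732/9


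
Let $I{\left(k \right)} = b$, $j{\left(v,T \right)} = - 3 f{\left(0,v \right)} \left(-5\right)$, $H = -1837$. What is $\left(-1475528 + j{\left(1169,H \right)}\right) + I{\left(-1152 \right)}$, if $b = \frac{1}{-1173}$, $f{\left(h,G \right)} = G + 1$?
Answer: $- \frac{1710208195}{1173} \approx -1.458 \cdot 10^{6}$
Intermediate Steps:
$f{\left(h,G \right)} = 1 + G$
$j{\left(v,T \right)} = 15 + 15 v$ ($j{\left(v,T \right)} = - 3 \left(1 + v\right) \left(-5\right) = \left(-3 - 3 v\right) \left(-5\right) = 15 + 15 v$)
$b = - \frac{1}{1173} \approx -0.00085251$
$I{\left(k \right)} = - \frac{1}{1173}$
$\left(-1475528 + j{\left(1169,H \right)}\right) + I{\left(-1152 \right)} = \left(-1475528 + \left(15 + 15 \cdot 1169\right)\right) - \frac{1}{1173} = \left(-1475528 + \left(15 + 17535\right)\right) - \frac{1}{1173} = \left(-1475528 + 17550\right) - \frac{1}{1173} = -1457978 - \frac{1}{1173} = - \frac{1710208195}{1173}$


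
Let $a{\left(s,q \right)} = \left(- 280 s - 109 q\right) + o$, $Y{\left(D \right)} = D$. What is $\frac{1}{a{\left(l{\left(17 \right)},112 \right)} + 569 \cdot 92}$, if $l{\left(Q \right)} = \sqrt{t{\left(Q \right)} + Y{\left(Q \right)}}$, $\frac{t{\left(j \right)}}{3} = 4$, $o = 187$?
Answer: $\frac{823}{33142721} + \frac{40 \sqrt{29}}{231999047} \approx 2.576 \cdot 10^{-5}$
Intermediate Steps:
$t{\left(j \right)} = 12$ ($t{\left(j \right)} = 3 \cdot 4 = 12$)
$l{\left(Q \right)} = \sqrt{12 + Q}$
$a{\left(s,q \right)} = 187 - 280 s - 109 q$ ($a{\left(s,q \right)} = \left(- 280 s - 109 q\right) + 187 = 187 - 280 s - 109 q$)
$\frac{1}{a{\left(l{\left(17 \right)},112 \right)} + 569 \cdot 92} = \frac{1}{\left(187 - 280 \sqrt{12 + 17} - 12208\right) + 569 \cdot 92} = \frac{1}{\left(187 - 280 \sqrt{29} - 12208\right) + 52348} = \frac{1}{\left(-12021 - 280 \sqrt{29}\right) + 52348} = \frac{1}{40327 - 280 \sqrt{29}}$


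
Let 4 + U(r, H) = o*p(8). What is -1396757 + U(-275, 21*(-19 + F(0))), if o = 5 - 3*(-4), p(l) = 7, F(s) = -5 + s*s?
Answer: -1396642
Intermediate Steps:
F(s) = -5 + s**2
o = 17 (o = 5 + 12 = 17)
U(r, H) = 115 (U(r, H) = -4 + 17*7 = -4 + 119 = 115)
-1396757 + U(-275, 21*(-19 + F(0))) = -1396757 + 115 = -1396642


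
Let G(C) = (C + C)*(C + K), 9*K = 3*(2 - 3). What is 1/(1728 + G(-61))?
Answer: 3/27632 ≈ 0.00010857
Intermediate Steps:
K = -⅓ (K = (3*(2 - 3))/9 = (3*(-1))/9 = (⅑)*(-3) = -⅓ ≈ -0.33333)
G(C) = 2*C*(-⅓ + C) (G(C) = (C + C)*(C - ⅓) = (2*C)*(-⅓ + C) = 2*C*(-⅓ + C))
1/(1728 + G(-61)) = 1/(1728 + (⅔)*(-61)*(-1 + 3*(-61))) = 1/(1728 + (⅔)*(-61)*(-1 - 183)) = 1/(1728 + (⅔)*(-61)*(-184)) = 1/(1728 + 22448/3) = 1/(27632/3) = 3/27632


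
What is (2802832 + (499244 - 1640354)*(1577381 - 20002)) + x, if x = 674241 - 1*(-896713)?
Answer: -1777136376904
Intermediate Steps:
x = 1570954 (x = 674241 + 896713 = 1570954)
(2802832 + (499244 - 1640354)*(1577381 - 20002)) + x = (2802832 + (499244 - 1640354)*(1577381 - 20002)) + 1570954 = (2802832 - 1141110*1557379) + 1570954 = (2802832 - 1777140750690) + 1570954 = -1777137947858 + 1570954 = -1777136376904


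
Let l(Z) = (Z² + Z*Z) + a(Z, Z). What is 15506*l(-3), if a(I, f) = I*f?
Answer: 418662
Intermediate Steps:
l(Z) = 3*Z² (l(Z) = (Z² + Z*Z) + Z*Z = (Z² + Z²) + Z² = 2*Z² + Z² = 3*Z²)
15506*l(-3) = 15506*(3*(-3)²) = 15506*(3*9) = 15506*27 = 418662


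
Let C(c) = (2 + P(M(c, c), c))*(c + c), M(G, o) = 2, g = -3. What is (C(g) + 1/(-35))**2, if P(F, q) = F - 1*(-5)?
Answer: 3575881/1225 ≈ 2919.1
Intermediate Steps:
P(F, q) = 5 + F (P(F, q) = F + 5 = 5 + F)
C(c) = 18*c (C(c) = (2 + (5 + 2))*(c + c) = (2 + 7)*(2*c) = 9*(2*c) = 18*c)
(C(g) + 1/(-35))**2 = (18*(-3) + 1/(-35))**2 = (-54 - 1/35)**2 = (-1891/35)**2 = 3575881/1225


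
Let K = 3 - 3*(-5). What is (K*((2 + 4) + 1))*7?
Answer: 882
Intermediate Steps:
K = 18 (K = 3 + 15 = 18)
(K*((2 + 4) + 1))*7 = (18*((2 + 4) + 1))*7 = (18*(6 + 1))*7 = (18*7)*7 = 126*7 = 882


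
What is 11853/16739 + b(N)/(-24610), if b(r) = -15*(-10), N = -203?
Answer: 28919148/41194679 ≈ 0.70201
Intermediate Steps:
b(r) = 150
11853/16739 + b(N)/(-24610) = 11853/16739 + 150/(-24610) = 11853*(1/16739) + 150*(-1/24610) = 11853/16739 - 15/2461 = 28919148/41194679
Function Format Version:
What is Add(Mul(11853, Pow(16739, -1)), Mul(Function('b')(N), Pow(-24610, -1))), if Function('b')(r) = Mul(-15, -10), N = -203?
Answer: Rational(28919148, 41194679) ≈ 0.70201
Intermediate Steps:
Function('b')(r) = 150
Add(Mul(11853, Pow(16739, -1)), Mul(Function('b')(N), Pow(-24610, -1))) = Add(Mul(11853, Pow(16739, -1)), Mul(150, Pow(-24610, -1))) = Add(Mul(11853, Rational(1, 16739)), Mul(150, Rational(-1, 24610))) = Add(Rational(11853, 16739), Rational(-15, 2461)) = Rational(28919148, 41194679)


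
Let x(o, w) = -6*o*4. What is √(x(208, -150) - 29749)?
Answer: 7*I*√709 ≈ 186.39*I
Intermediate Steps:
x(o, w) = -24*o
√(x(208, -150) - 29749) = √(-24*208 - 29749) = √(-4992 - 29749) = √(-34741) = 7*I*√709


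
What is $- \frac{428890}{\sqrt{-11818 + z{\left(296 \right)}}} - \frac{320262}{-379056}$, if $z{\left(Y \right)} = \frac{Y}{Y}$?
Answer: $\frac{53377}{63176} + \frac{428890 i \sqrt{1313}}{3939} \approx 0.84489 + 3945.4 i$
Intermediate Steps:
$z{\left(Y \right)} = 1$
$- \frac{428890}{\sqrt{-11818 + z{\left(296 \right)}}} - \frac{320262}{-379056} = - \frac{428890}{\sqrt{-11818 + 1}} - \frac{320262}{-379056} = - \frac{428890}{\sqrt{-11817}} - - \frac{53377}{63176} = - \frac{428890}{3 i \sqrt{1313}} + \frac{53377}{63176} = - 428890 \left(- \frac{i \sqrt{1313}}{3939}\right) + \frac{53377}{63176} = \frac{428890 i \sqrt{1313}}{3939} + \frac{53377}{63176} = \frac{53377}{63176} + \frac{428890 i \sqrt{1313}}{3939}$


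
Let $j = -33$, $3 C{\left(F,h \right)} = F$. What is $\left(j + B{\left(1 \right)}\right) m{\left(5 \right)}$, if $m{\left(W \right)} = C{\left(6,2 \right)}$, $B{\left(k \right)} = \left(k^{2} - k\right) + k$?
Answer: $-64$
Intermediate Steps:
$B{\left(k \right)} = k^{2}$
$C{\left(F,h \right)} = \frac{F}{3}$
$m{\left(W \right)} = 2$ ($m{\left(W \right)} = \frac{1}{3} \cdot 6 = 2$)
$\left(j + B{\left(1 \right)}\right) m{\left(5 \right)} = \left(-33 + 1^{2}\right) 2 = \left(-33 + 1\right) 2 = \left(-32\right) 2 = -64$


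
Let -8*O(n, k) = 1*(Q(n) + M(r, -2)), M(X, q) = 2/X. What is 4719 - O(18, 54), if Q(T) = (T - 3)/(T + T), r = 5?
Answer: 2265169/480 ≈ 4719.1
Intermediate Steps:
Q(T) = (-3 + T)/(2*T) (Q(T) = (-3 + T)/((2*T)) = (-3 + T)*(1/(2*T)) = (-3 + T)/(2*T))
O(n, k) = -1/20 - (-3 + n)/(16*n) (O(n, k) = -((-3 + n)/(2*n) + 2/5)/8 = -((-3 + n)/(2*n) + 2*(⅕))/8 = -((-3 + n)/(2*n) + ⅖)/8 = -(⅖ + (-3 + n)/(2*n))/8 = -1/20 - (-3 + n)/(16*n))
4719 - O(18, 54) = 4719 - 3*(5 - 3*18)/(80*18) = 4719 - 3*(5 - 54)/(80*18) = 4719 - 3*(-49)/(80*18) = 4719 - 1*(-49/480) = 4719 + 49/480 = 2265169/480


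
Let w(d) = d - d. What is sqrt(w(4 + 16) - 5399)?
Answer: I*sqrt(5399) ≈ 73.478*I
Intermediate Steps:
w(d) = 0
sqrt(w(4 + 16) - 5399) = sqrt(0 - 5399) = sqrt(-5399) = I*sqrt(5399)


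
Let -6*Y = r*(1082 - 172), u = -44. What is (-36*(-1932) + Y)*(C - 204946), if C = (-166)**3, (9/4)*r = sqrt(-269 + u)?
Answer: -332405839584 + 8698220440*I*sqrt(313)/27 ≈ -3.3241e+11 + 5.6995e+9*I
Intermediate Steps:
r = 4*I*sqrt(313)/9 (r = 4*sqrt(-269 - 44)/9 = 4*sqrt(-313)/9 = 4*(I*sqrt(313))/9 = 4*I*sqrt(313)/9 ≈ 7.863*I)
C = -4574296
Y = -1820*I*sqrt(313)/27 (Y = -4*I*sqrt(313)/9*(1082 - 172)/6 = -4*I*sqrt(313)/9*910/6 = -1820*I*sqrt(313)/27 ≈ -1192.6*I)
(-36*(-1932) + Y)*(C - 204946) = (-36*(-1932) - 1820*I*sqrt(313)/27)*(-4574296 - 204946) = (69552 - 1820*I*sqrt(313)/27)*(-4779242) = -332405839584 + 8698220440*I*sqrt(313)/27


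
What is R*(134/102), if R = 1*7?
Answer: 469/51 ≈ 9.1961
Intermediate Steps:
R = 7
R*(134/102) = 7*(134/102) = 7*(134*(1/102)) = 7*(67/51) = 469/51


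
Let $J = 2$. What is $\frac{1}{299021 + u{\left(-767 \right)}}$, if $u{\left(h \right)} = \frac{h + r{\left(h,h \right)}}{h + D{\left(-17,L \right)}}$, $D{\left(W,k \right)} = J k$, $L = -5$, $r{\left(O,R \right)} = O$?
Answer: $\frac{777}{232340851} \approx 3.3442 \cdot 10^{-6}$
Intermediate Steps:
$D{\left(W,k \right)} = 2 k$
$u{\left(h \right)} = \frac{2 h}{-10 + h}$ ($u{\left(h \right)} = \frac{h + h}{h + 2 \left(-5\right)} = \frac{2 h}{h - 10} = \frac{2 h}{-10 + h}$)
$\frac{1}{299021 + u{\left(-767 \right)}} = \frac{1}{299021 + 2 \left(-767\right) \frac{1}{-10 - 767}} = \frac{1}{299021 + 2 \left(-767\right) \frac{1}{-777}} = \frac{1}{299021 + 2 \left(-767\right) \left(- \frac{1}{777}\right)} = \frac{1}{299021 + \frac{1534}{777}} = \frac{1}{\frac{232340851}{777}} = \frac{777}{232340851}$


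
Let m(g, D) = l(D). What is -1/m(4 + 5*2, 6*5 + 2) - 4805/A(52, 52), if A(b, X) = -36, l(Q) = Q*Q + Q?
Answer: 422837/3168 ≈ 133.47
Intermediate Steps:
l(Q) = Q + Q**2 (l(Q) = Q**2 + Q = Q + Q**2)
m(g, D) = D*(1 + D)
-1/m(4 + 5*2, 6*5 + 2) - 4805/A(52, 52) = -1/((6*5 + 2)*(1 + (6*5 + 2))) - 4805/(-36) = -1/((30 + 2)*(1 + (30 + 2))) - 4805*(-1/36) = -1/(32*(1 + 32)) + 4805/36 = -1/(32*33) + 4805/36 = -1/1056 + 4805/36 = 422837/3168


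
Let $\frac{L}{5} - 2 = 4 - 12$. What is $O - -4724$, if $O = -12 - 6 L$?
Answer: $4892$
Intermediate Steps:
$L = -30$ ($L = 10 + 5 \left(4 - 12\right) = 10 + 5 \left(-8\right) = 10 - 40 = -30$)
$O = 168$ ($O = -12 - -180 = -12 + 180 = 168$)
$O - -4724 = 168 - -4724 = 168 + 4724 = 4892$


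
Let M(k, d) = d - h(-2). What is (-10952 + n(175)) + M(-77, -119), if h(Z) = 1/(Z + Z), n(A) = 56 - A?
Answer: -44759/4 ≈ -11190.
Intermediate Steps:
h(Z) = 1/(2*Z)
M(k, d) = ¼ + d (M(k, d) = d - 1/(2*(-2)) = d - (-1)/(2*2) = d - 1*(-¼) = d + ¼ = ¼ + d)
(-10952 + n(175)) + M(-77, -119) = (-10952 + (56 - 1*175)) + (¼ - 119) = (-10952 + (56 - 175)) - 475/4 = (-10952 - 119) - 475/4 = -11071 - 475/4 = -44759/4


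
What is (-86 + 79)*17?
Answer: -119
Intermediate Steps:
(-86 + 79)*17 = -7*17 = -119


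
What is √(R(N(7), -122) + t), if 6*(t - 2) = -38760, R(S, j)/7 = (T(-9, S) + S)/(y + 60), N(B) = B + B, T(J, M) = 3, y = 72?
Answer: I*√28127121/66 ≈ 80.356*I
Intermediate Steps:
N(B) = 2*B
R(S, j) = 7/44 + 7*S/132 (R(S, j) = 7*((3 + S)/(72 + 60)) = 7*((3 + S)/132) = 7*((3 + S)*(1/132)) = 7*(1/44 + S/132) = 7/44 + 7*S/132)
t = -6458 (t = 2 + (⅙)*(-38760) = 2 - 6460 = -6458)
√(R(N(7), -122) + t) = √((7/44 + 7*(2*7)/132) - 6458) = √((7/44 + (7/132)*14) - 6458) = √((7/44 + 49/66) - 6458) = √(119/132 - 6458) = √(-852337/132) = I*√28127121/66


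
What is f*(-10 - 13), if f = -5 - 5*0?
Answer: 115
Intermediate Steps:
f = -5 (f = -5 + 0 = -5)
f*(-10 - 13) = -5*(-10 - 13) = -5*(-23) = 115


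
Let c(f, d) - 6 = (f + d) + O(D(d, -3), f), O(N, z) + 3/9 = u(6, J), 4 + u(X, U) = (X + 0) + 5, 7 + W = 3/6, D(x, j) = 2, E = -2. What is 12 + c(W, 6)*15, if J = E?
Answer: 389/2 ≈ 194.50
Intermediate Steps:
W = -13/2 (W = -7 + 3/6 = -7 + 3*(1/6) = -7 + 1/2 = -13/2 ≈ -6.5000)
J = -2
u(X, U) = 1 + X (u(X, U) = -4 + ((X + 0) + 5) = -4 + (X + 5) = -4 + (5 + X) = 1 + X)
O(N, z) = 20/3 (O(N, z) = -1/3 + (1 + 6) = -1/3 + 7 = 20/3)
c(f, d) = 38/3 + d + f (c(f, d) = 6 + ((f + d) + 20/3) = 6 + ((d + f) + 20/3) = 6 + (20/3 + d + f) = 38/3 + d + f)
12 + c(W, 6)*15 = 12 + (38/3 + 6 - 13/2)*15 = 12 + (73/6)*15 = 12 + 365/2 = 389/2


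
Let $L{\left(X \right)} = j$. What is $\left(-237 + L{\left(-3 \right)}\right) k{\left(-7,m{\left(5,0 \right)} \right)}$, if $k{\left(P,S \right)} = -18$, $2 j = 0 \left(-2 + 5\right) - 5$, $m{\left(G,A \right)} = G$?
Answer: $4311$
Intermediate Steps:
$j = - \frac{5}{2}$ ($j = \frac{0 \left(-2 + 5\right) - 5}{2} = \frac{0 \cdot 3 - 5}{2} = \frac{0 - 5}{2} = \frac{1}{2} \left(-5\right) = - \frac{5}{2} \approx -2.5$)
$L{\left(X \right)} = - \frac{5}{2}$
$\left(-237 + L{\left(-3 \right)}\right) k{\left(-7,m{\left(5,0 \right)} \right)} = \left(-237 - \frac{5}{2}\right) \left(-18\right) = \left(- \frac{479}{2}\right) \left(-18\right) = 4311$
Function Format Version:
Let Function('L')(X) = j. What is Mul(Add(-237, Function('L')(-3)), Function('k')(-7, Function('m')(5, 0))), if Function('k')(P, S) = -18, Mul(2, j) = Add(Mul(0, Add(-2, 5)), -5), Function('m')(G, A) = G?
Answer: 4311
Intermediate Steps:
j = Rational(-5, 2) (j = Mul(Rational(1, 2), Add(Mul(0, Add(-2, 5)), -5)) = Mul(Rational(1, 2), Add(Mul(0, 3), -5)) = Mul(Rational(1, 2), Add(0, -5)) = Mul(Rational(1, 2), -5) = Rational(-5, 2) ≈ -2.5000)
Function('L')(X) = Rational(-5, 2)
Mul(Add(-237, Function('L')(-3)), Function('k')(-7, Function('m')(5, 0))) = Mul(Add(-237, Rational(-5, 2)), -18) = Mul(Rational(-479, 2), -18) = 4311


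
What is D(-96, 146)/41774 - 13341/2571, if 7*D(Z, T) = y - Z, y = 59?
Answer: -1300250011/250602226 ≈ -5.1885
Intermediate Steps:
D(Z, T) = 59/7 - Z/7 (D(Z, T) = (59 - Z)/7 = 59/7 - Z/7)
D(-96, 146)/41774 - 13341/2571 = (59/7 - ⅐*(-96))/41774 - 13341/2571 = (59/7 + 96/7)*(1/41774) - 13341*1/2571 = (155/7)*(1/41774) - 4447/857 = 155/292418 - 4447/857 = -1300250011/250602226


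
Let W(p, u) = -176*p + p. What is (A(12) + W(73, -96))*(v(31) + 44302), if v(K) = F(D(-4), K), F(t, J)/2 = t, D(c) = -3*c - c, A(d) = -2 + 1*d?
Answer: -565923510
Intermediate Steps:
A(d) = -2 + d
W(p, u) = -175*p
D(c) = -4*c
F(t, J) = 2*t
v(K) = 32 (v(K) = 2*(-4*(-4)) = 2*16 = 32)
(A(12) + W(73, -96))*(v(31) + 44302) = ((-2 + 12) - 175*73)*(32 + 44302) = (10 - 12775)*44334 = -12765*44334 = -565923510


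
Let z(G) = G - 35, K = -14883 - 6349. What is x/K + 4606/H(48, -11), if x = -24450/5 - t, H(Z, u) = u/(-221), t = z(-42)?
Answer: 21612657775/233552 ≈ 92539.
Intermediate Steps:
K = -21232
z(G) = -35 + G
t = -77 (t = -35 - 42 = -77)
H(Z, u) = -u/221 (H(Z, u) = u*(-1/221) = -u/221)
x = -4813 (x = -24450/5 - 1*(-77) = -24450/5 + 77 = -4075*6/5 + 77 = -4890 + 77 = -4813)
x/K + 4606/H(48, -11) = -4813/(-21232) + 4606/((-1/221*(-11))) = -4813*(-1/21232) + 4606/(11/221) = 4813/21232 + 4606*(221/11) = 4813/21232 + 1017926/11 = 21612657775/233552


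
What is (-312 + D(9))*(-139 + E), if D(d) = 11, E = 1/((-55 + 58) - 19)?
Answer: 669725/16 ≈ 41858.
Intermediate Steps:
E = -1/16 (E = 1/(3 - 19) = 1/(-16) = -1/16 ≈ -0.062500)
(-312 + D(9))*(-139 + E) = (-312 + 11)*(-139 - 1/16) = -301*(-2225/16) = 669725/16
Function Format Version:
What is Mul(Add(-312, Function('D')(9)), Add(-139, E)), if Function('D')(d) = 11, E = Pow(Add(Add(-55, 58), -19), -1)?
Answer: Rational(669725, 16) ≈ 41858.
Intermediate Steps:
E = Rational(-1, 16) (E = Pow(Add(3, -19), -1) = Pow(-16, -1) = Rational(-1, 16) ≈ -0.062500)
Mul(Add(-312, Function('D')(9)), Add(-139, E)) = Mul(Add(-312, 11), Add(-139, Rational(-1, 16))) = Mul(-301, Rational(-2225, 16)) = Rational(669725, 16)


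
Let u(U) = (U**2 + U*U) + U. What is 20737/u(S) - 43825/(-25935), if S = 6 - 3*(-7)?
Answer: 40192948/2567565 ≈ 15.654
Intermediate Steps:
S = 27 (S = 6 + 21 = 27)
u(U) = U + 2*U**2 (u(U) = (U**2 + U**2) + U = 2*U**2 + U = U + 2*U**2)
20737/u(S) - 43825/(-25935) = 20737/((27*(1 + 2*27))) - 43825/(-25935) = 20737/((27*(1 + 54))) - 43825*(-1/25935) = 20737/((27*55)) + 8765/5187 = 20737/1485 + 8765/5187 = 40192948/2567565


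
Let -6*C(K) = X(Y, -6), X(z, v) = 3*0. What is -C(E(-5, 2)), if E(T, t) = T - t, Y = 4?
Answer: 0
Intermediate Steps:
X(z, v) = 0
C(K) = 0 (C(K) = -⅙*0 = 0)
-C(E(-5, 2)) = -1*0 = 0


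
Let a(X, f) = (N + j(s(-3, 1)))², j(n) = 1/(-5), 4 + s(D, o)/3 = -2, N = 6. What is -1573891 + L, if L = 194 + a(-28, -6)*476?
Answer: -38942109/25 ≈ -1.5577e+6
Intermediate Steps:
s(D, o) = -18 (s(D, o) = -12 + 3*(-2) = -12 - 6 = -18)
j(n) = -⅕
a(X, f) = 841/25 (a(X, f) = (6 - ⅕)² = (29/5)² = 841/25)
L = 405166/25 (L = 194 + (841/25)*476 = 194 + 400316/25 = 405166/25 ≈ 16207.)
-1573891 + L = -1573891 + 405166/25 = -38942109/25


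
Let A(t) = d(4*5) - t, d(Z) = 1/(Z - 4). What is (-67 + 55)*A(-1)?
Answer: -51/4 ≈ -12.750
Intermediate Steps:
d(Z) = 1/(-4 + Z)
A(t) = 1/16 - t (A(t) = 1/(-4 + 4*5) - t = 1/(-4 + 20) - t = 1/16 - t)
(-67 + 55)*A(-1) = (-67 + 55)*(1/16 - 1*(-1)) = -12*(1/16 + 1) = -12*17/16 = -51/4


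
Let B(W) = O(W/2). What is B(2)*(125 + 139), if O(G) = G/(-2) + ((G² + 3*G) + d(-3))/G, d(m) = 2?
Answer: 1452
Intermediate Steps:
O(G) = -G/2 + (2 + G² + 3*G)/G (O(G) = G/(-2) + ((G² + 3*G) + 2)/G = G*(-½) + (2 + G² + 3*G)/G = -G/2 + (2 + G² + 3*G)/G)
B(W) = 3 + 4/W + W/4 (B(W) = 3 + (W/2)/2 + 2/((W/2)) = 3 + W/4 + 2*(2/W) = 3 + W/4 + 4/W = 3 + 4/W + W/4)
B(2)*(125 + 139) = (3 + 4/2 + (¼)*2)*(125 + 139) = (3 + 4*(½) + ½)*264 = (3 + 2 + ½)*264 = (11/2)*264 = 1452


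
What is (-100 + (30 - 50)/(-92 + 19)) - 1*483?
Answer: -42539/73 ≈ -582.73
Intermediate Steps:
(-100 + (30 - 50)/(-92 + 19)) - 1*483 = (-100 - 20/(-73)) - 483 = (-100 - 20*(-1/73)) - 483 = (-100 + 20/73) - 483 = -7280/73 - 483 = -42539/73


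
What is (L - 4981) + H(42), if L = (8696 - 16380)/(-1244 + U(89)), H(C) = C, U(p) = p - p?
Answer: -1534108/311 ≈ -4932.8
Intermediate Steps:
U(p) = 0
L = 1921/311 (L = (8696 - 16380)/(-1244 + 0) = -7684/(-1244) = -7684*(-1/1244) = 1921/311 ≈ 6.1768)
(L - 4981) + H(42) = (1921/311 - 4981) + 42 = -1547170/311 + 42 = -1534108/311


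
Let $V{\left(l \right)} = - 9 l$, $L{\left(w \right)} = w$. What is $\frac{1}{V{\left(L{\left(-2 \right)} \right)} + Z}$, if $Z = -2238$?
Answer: $- \frac{1}{2220} \approx -0.00045045$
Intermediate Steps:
$\frac{1}{V{\left(L{\left(-2 \right)} \right)} + Z} = \frac{1}{\left(-9\right) \left(-2\right) - 2238} = \frac{1}{18 - 2238} = \frac{1}{-2220} = - \frac{1}{2220}$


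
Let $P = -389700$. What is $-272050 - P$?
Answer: $117650$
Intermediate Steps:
$-272050 - P = -272050 - -389700 = -272050 + 389700 = 117650$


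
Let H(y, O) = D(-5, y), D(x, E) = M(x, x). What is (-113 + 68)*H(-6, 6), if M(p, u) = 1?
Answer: -45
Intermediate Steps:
D(x, E) = 1
H(y, O) = 1
(-113 + 68)*H(-6, 6) = (-113 + 68)*1 = -45*1 = -45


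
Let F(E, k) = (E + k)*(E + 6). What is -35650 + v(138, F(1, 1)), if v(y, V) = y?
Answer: -35512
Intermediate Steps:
F(E, k) = (6 + E)*(E + k) (F(E, k) = (E + k)*(6 + E) = (6 + E)*(E + k))
-35650 + v(138, F(1, 1)) = -35650 + 138 = -35512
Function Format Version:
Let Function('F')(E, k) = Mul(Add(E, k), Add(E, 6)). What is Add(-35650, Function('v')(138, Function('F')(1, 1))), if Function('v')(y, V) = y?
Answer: -35512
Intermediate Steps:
Function('F')(E, k) = Mul(Add(6, E), Add(E, k)) (Function('F')(E, k) = Mul(Add(E, k), Add(6, E)) = Mul(Add(6, E), Add(E, k)))
Add(-35650, Function('v')(138, Function('F')(1, 1))) = Add(-35650, 138) = -35512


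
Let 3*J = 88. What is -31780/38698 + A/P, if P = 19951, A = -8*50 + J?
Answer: -972580258/1158095697 ≈ -0.83981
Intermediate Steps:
J = 88/3 (J = (⅓)*88 = 88/3 ≈ 29.333)
A = -1112/3 (A = -8*50 + 88/3 = -400 + 88/3 = -1112/3 ≈ -370.67)
-31780/38698 + A/P = -31780/38698 - 1112/3/19951 = -31780*1/38698 - 1112/3*1/19951 = -15890/19349 - 1112/59853 = -972580258/1158095697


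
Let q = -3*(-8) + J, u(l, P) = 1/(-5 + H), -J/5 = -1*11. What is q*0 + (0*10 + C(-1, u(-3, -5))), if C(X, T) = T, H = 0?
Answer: -⅕ ≈ -0.20000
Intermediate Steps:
J = 55 (J = -(-5)*11 = -5*(-11) = 55)
u(l, P) = -⅕ (u(l, P) = 1/(-5 + 0) = 1/(-5) = -⅕)
q = 79 (q = -3*(-8) + 55 = 24 + 55 = 79)
q*0 + (0*10 + C(-1, u(-3, -5))) = 79*0 + (0*10 - ⅕) = 0 + (0 - ⅕) = 0 - ⅕ = -⅕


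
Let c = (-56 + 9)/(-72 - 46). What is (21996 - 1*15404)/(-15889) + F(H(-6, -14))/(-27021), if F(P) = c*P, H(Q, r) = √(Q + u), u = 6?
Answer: -6592/15889 ≈ -0.41488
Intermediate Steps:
H(Q, r) = √(6 + Q) (H(Q, r) = √(Q + 6) = √(6 + Q))
c = 47/118 (c = -47/(-118) = -47*(-1/118) = 47/118 ≈ 0.39830)
F(P) = 47*P/118
(21996 - 1*15404)/(-15889) + F(H(-6, -14))/(-27021) = (21996 - 1*15404)/(-15889) + (47*√(6 - 6)/118)/(-27021) = (21996 - 15404)*(-1/15889) + (47*√0/118)*(-1/27021) = 6592*(-1/15889) + ((47/118)*0)*(-1/27021) = -6592/15889 + 0*(-1/27021) = -6592/15889 + 0 = -6592/15889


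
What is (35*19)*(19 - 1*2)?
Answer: 11305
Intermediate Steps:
(35*19)*(19 - 1*2) = 665*(19 - 2) = 665*17 = 11305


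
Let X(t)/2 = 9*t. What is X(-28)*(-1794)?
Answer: 904176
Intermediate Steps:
X(t) = 18*t (X(t) = 2*(9*t) = 18*t)
X(-28)*(-1794) = (18*(-28))*(-1794) = -504*(-1794) = 904176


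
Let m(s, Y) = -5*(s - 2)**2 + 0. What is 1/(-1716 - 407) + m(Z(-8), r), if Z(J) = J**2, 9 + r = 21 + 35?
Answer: -40804061/2123 ≈ -19220.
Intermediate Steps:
r = 47 (r = -9 + (21 + 35) = -9 + 56 = 47)
m(s, Y) = -5*(-2 + s)**2 (m(s, Y) = -5*(-2 + s)**2 + 0 = -5*(-2 + s)**2)
1/(-1716 - 407) + m(Z(-8), r) = 1/(-1716 - 407) - 5*(-2 + (-8)**2)**2 = 1/(-2123) - 5*(-2 + 64)**2 = -1/2123 - 5*62**2 = -1/2123 - 5*3844 = -1/2123 - 19220 = -40804061/2123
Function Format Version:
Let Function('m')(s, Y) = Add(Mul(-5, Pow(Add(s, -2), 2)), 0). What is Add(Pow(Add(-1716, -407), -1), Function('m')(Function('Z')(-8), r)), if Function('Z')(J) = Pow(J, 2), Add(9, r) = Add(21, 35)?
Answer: Rational(-40804061, 2123) ≈ -19220.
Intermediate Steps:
r = 47 (r = Add(-9, Add(21, 35)) = Add(-9, 56) = 47)
Function('m')(s, Y) = Mul(-5, Pow(Add(-2, s), 2)) (Function('m')(s, Y) = Add(Mul(-5, Pow(Add(-2, s), 2)), 0) = Mul(-5, Pow(Add(-2, s), 2)))
Add(Pow(Add(-1716, -407), -1), Function('m')(Function('Z')(-8), r)) = Add(Pow(Add(-1716, -407), -1), Mul(-5, Pow(Add(-2, Pow(-8, 2)), 2))) = Add(Pow(-2123, -1), Mul(-5, Pow(Add(-2, 64), 2))) = Add(Rational(-1, 2123), Mul(-5, Pow(62, 2))) = Add(Rational(-1, 2123), Mul(-5, 3844)) = Add(Rational(-1, 2123), -19220) = Rational(-40804061, 2123)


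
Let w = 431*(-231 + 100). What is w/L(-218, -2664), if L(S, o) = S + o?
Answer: 431/22 ≈ 19.591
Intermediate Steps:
w = -56461 (w = 431*(-131) = -56461)
w/L(-218, -2664) = -56461/(-218 - 2664) = -56461/(-2882) = -56461*(-1/2882) = 431/22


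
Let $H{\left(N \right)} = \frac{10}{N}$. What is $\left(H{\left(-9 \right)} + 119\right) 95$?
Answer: $\frac{100795}{9} \approx 11199.0$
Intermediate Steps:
$\left(H{\left(-9 \right)} + 119\right) 95 = \left(\frac{10}{-9} + 119\right) 95 = \left(10 \left(- \frac{1}{9}\right) + 119\right) 95 = \left(- \frac{10}{9} + 119\right) 95 = \frac{1061}{9} \cdot 95 = \frac{100795}{9}$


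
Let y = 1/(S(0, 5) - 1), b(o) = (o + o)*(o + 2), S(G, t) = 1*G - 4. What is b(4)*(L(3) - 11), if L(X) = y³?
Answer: -66048/125 ≈ -528.38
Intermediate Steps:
S(G, t) = -4 + G (S(G, t) = G - 4 = -4 + G)
b(o) = 2*o*(2 + o) (b(o) = (2*o)*(2 + o) = 2*o*(2 + o))
y = -⅕ (y = 1/((-4 + 0) - 1) = 1/(-4 - 1) = 1/(-5) = -⅕ ≈ -0.20000)
L(X) = -1/125 (L(X) = (-⅕)³ = -1/125)
b(4)*(L(3) - 11) = (2*4*(2 + 4))*(-1/125 - 11) = (2*4*6)*(-1376/125) = 48*(-1376/125) = -66048/125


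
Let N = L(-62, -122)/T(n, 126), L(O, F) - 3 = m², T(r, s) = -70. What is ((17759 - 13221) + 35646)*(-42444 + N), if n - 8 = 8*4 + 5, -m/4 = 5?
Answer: -59703036436/35 ≈ -1.7058e+9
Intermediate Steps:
m = -20 (m = -4*5 = -20)
n = 45 (n = 8 + (8*4 + 5) = 8 + (32 + 5) = 8 + 37 = 45)
L(O, F) = 403 (L(O, F) = 3 + (-20)² = 3 + 400 = 403)
N = -403/70 (N = 403/(-70) = 403*(-1/70) = -403/70 ≈ -5.7571)
((17759 - 13221) + 35646)*(-42444 + N) = ((17759 - 13221) + 35646)*(-42444 - 403/70) = (4538 + 35646)*(-2971483/70) = 40184*(-2971483/70) = -59703036436/35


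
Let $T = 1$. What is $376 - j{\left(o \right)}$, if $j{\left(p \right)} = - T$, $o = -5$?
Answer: $377$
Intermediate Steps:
$j{\left(p \right)} = -1$ ($j{\left(p \right)} = \left(-1\right) 1 = -1$)
$376 - j{\left(o \right)} = 376 - -1 = 376 + 1 = 377$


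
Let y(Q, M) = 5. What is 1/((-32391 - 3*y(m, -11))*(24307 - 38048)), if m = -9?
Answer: 1/445290846 ≈ 2.2457e-9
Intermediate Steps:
1/((-32391 - 3*y(m, -11))*(24307 - 38048)) = 1/((-32391 - 3*5)*(24307 - 38048)) = 1/((-32391 - 15)*(-13741)) = 1/(-32406*(-13741)) = 1/445290846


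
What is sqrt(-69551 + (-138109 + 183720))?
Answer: 6*I*sqrt(665) ≈ 154.73*I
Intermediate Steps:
sqrt(-69551 + (-138109 + 183720)) = sqrt(-69551 + 45611) = sqrt(-23940) = 6*I*sqrt(665)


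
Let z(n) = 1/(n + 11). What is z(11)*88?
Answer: 4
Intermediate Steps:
z(n) = 1/(11 + n)
z(11)*88 = 88/(11 + 11) = 88/22 = (1/22)*88 = 4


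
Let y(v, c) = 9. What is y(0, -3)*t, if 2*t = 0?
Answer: 0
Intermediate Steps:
t = 0 (t = (1/2)*0 = 0)
y(0, -3)*t = 9*0 = 0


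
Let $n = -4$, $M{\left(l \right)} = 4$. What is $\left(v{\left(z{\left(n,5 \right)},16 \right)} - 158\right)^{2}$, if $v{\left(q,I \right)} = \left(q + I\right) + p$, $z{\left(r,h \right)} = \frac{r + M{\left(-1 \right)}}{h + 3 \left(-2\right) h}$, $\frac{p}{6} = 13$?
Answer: $4096$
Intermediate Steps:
$p = 78$ ($p = 6 \cdot 13 = 78$)
$z{\left(r,h \right)} = - \frac{4 + r}{5 h}$ ($z{\left(r,h \right)} = \frac{r + 4}{h + 3 \left(-2\right) h} = \frac{4 + r}{h - 6 h} = \frac{4 + r}{\left(-5\right) h} = \left(4 + r\right) \left(- \frac{1}{5 h}\right) = - \frac{4 + r}{5 h}$)
$v{\left(q,I \right)} = 78 + I + q$ ($v{\left(q,I \right)} = \left(q + I\right) + 78 = \left(I + q\right) + 78 = 78 + I + q$)
$\left(v{\left(z{\left(n,5 \right)},16 \right)} - 158\right)^{2} = \left(\left(78 + 16 + \frac{-4 - -4}{5 \cdot 5}\right) - 158\right)^{2} = \left(\left(78 + 16 + \frac{1}{5} \cdot \frac{1}{5} \left(-4 + 4\right)\right) - 158\right)^{2} = \left(\left(78 + 16 + \frac{1}{5} \cdot \frac{1}{5} \cdot 0\right) - 158\right)^{2} = \left(\left(78 + 16 + 0\right) - 158\right)^{2} = \left(94 - 158\right)^{2} = \left(-64\right)^{2} = 4096$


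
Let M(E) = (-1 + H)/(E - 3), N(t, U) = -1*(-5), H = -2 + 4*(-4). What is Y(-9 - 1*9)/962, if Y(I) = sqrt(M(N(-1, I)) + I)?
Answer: I*sqrt(110)/1924 ≈ 0.0054512*I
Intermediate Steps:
H = -18 (H = -2 - 16 = -18)
N(t, U) = 5
M(E) = -19/(-3 + E) (M(E) = (-1 - 18)/(E - 3) = -19/(-3 + E))
Y(I) = sqrt(-19/2 + I) (Y(I) = sqrt(-19/(-3 + 5) + I) = sqrt(-19/2 + I))
Y(-9 - 1*9)/962 = (sqrt(-38 + 4*(-9 - 1*9))/2)/962 = (sqrt(-38 + 4*(-9 - 9))/2)*(1/962) = (sqrt(-38 + 4*(-18))/2)*(1/962) = (sqrt(-38 - 72)/2)*(1/962) = (sqrt(-110)/2)*(1/962) = ((I*sqrt(110))/2)*(1/962) = (I*sqrt(110)/2)*(1/962) = I*sqrt(110)/1924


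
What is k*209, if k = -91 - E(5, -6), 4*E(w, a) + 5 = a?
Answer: -73777/4 ≈ -18444.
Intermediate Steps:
E(w, a) = -5/4 + a/4
k = -353/4 (k = -91 - (-5/4 + (1/4)*(-6)) = -91 - (-5/4 - 3/2) = -91 - 1*(-11/4) = -91 + 11/4 = -353/4 ≈ -88.250)
k*209 = -353/4*209 = -73777/4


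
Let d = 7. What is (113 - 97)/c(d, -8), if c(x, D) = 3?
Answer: 16/3 ≈ 5.3333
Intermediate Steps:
(113 - 97)/c(d, -8) = (113 - 97)/3 = (1/3)*16 = 16/3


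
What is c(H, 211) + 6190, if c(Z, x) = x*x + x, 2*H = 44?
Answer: 50922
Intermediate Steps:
H = 22 (H = (1/2)*44 = 22)
c(Z, x) = x + x**2 (c(Z, x) = x**2 + x = x + x**2)
c(H, 211) + 6190 = 211*(1 + 211) + 6190 = 211*212 + 6190 = 44732 + 6190 = 50922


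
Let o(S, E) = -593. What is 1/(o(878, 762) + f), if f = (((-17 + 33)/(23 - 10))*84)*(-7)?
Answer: -13/17117 ≈ -0.00075948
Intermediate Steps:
f = -9408/13 (f = ((16/13)*84)*(-7) = (1344/13)*(-7) = -9408/13 ≈ -723.69)
1/(o(878, 762) + f) = 1/(-593 - 9408/13) = 1/(-17117/13) = -13/17117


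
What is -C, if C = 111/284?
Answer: -111/284 ≈ -0.39085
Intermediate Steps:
C = 111/284 (C = 111*(1/284) = 111/284 ≈ 0.39085)
-C = -1*111/284 = -111/284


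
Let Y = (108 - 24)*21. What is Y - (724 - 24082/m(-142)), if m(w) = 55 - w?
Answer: 228962/197 ≈ 1162.2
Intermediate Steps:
Y = 1764 (Y = 84*21 = 1764)
Y - (724 - 24082/m(-142)) = 1764 - (724 - 24082/(55 - 1*(-142))) = 1764 - (724 - 24082/(55 + 142)) = 1764 - (724 - 24082/197) = 1764 - 1*118546/197 = 1764 - 118546/197 = 228962/197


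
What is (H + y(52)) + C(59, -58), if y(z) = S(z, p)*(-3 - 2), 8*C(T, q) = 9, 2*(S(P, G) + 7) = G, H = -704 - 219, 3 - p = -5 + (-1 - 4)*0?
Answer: -7255/8 ≈ -906.88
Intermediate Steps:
p = 8 (p = 3 - (-5 + (-1 - 4)*0) = 3 - (-5 - 5*0) = 3 - (-5 + 0) = 3 - 1*(-5) = 3 + 5 = 8)
H = -923
S(P, G) = -7 + G/2
C(T, q) = 9/8 (C(T, q) = (⅛)*9 = 9/8)
y(z) = 15 (y(z) = (-7 + (½)*8)*(-3 - 2) = (-7 + 4)*(-5) = -3*(-5) = 15)
(H + y(52)) + C(59, -58) = (-923 + 15) + 9/8 = -908 + 9/8 = -7255/8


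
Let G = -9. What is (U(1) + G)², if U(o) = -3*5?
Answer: 576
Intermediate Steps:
U(o) = -15
(U(1) + G)² = (-15 - 9)² = (-24)² = 576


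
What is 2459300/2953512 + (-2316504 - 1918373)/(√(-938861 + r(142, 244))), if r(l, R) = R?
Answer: 614825/738378 + 4234877*I*√938617/938617 ≈ 0.83267 + 4371.2*I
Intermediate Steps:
2459300/2953512 + (-2316504 - 1918373)/(√(-938861 + r(142, 244))) = 2459300/2953512 + (-2316504 - 1918373)/(√(-938861 + 244)) = 2459300*(1/2953512) - 4234877*(-I*√938617/938617) = 614825/738378 - 4234877*(-I*√938617/938617) = 614825/738378 - (-4234877)*I*√938617/938617 = 614825/738378 + 4234877*I*√938617/938617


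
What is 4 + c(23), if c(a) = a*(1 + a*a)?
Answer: 12194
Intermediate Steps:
c(a) = a*(1 + a²)
4 + c(23) = 4 + (23 + 23³) = 4 + (23 + 12167) = 4 + 12190 = 12194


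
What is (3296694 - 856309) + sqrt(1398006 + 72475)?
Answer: 2440385 + sqrt(1470481) ≈ 2.4416e+6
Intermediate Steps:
(3296694 - 856309) + sqrt(1398006 + 72475) = 2440385 + sqrt(1470481)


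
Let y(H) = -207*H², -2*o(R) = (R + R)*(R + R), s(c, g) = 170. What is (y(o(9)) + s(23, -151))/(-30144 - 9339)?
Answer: 5432338/39483 ≈ 137.59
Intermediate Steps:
o(R) = -2*R² (o(R) = -(R + R)*(R + R)/2 = -2*R*2*R/2 = -2*R²)
(y(o(9)) + s(23, -151))/(-30144 - 9339) = (-207*(-2*9²)² + 170)/(-30144 - 9339) = (-207*(-2*81)² + 170)/(-39483) = (-207*(-162)² + 170)*(-1/39483) = (-207*26244 + 170)*(-1/39483) = (-5432508 + 170)*(-1/39483) = -5432338*(-1/39483) = 5432338/39483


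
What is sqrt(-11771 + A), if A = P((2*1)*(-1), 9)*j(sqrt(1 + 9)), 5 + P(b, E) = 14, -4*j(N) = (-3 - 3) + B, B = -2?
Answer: I*sqrt(11753) ≈ 108.41*I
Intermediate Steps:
j(N) = 2 (j(N) = -((-3 - 3) - 2)/4 = -(-6 - 2)/4 = -1/4*(-8) = 2)
P(b, E) = 9 (P(b, E) = -5 + 14 = 9)
A = 18 (A = 9*2 = 18)
sqrt(-11771 + A) = sqrt(-11771 + 18) = sqrt(-11753) = I*sqrt(11753)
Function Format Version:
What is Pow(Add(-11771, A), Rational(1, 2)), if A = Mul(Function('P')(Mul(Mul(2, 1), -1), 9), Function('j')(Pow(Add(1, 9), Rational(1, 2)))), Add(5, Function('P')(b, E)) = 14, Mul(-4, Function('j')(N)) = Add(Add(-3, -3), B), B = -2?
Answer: Mul(I, Pow(11753, Rational(1, 2))) ≈ Mul(108.41, I)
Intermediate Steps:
Function('j')(N) = 2 (Function('j')(N) = Mul(Rational(-1, 4), Add(Add(-3, -3), -2)) = Mul(Rational(-1, 4), Add(-6, -2)) = Mul(Rational(-1, 4), -8) = 2)
Function('P')(b, E) = 9 (Function('P')(b, E) = Add(-5, 14) = 9)
A = 18 (A = Mul(9, 2) = 18)
Pow(Add(-11771, A), Rational(1, 2)) = Pow(Add(-11771, 18), Rational(1, 2)) = Pow(-11753, Rational(1, 2)) = Mul(I, Pow(11753, Rational(1, 2)))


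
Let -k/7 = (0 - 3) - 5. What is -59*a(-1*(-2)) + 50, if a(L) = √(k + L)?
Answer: 50 - 59*√58 ≈ -399.33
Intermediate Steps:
k = 56 (k = -7*((0 - 3) - 5) = -7*(-3 - 5) = -7*(-8) = 56)
a(L) = √(56 + L)
-59*a(-1*(-2)) + 50 = -59*√(56 - 1*(-2)) + 50 = -59*√(56 + 2) + 50 = -59*√58 + 50 = 50 - 59*√58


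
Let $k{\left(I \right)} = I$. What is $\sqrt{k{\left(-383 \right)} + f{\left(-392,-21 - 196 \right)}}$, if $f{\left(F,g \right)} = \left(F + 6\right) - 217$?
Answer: $i \sqrt{986} \approx 31.401 i$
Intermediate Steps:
$f{\left(F,g \right)} = -211 + F$ ($f{\left(F,g \right)} = \left(6 + F\right) - 217 = -211 + F$)
$\sqrt{k{\left(-383 \right)} + f{\left(-392,-21 - 196 \right)}} = \sqrt{-383 - 603} = \sqrt{-986} = i \sqrt{986}$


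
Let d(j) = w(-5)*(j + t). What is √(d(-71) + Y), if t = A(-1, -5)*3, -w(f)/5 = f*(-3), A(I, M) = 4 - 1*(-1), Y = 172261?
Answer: √176461 ≈ 420.07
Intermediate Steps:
A(I, M) = 5 (A(I, M) = 4 + 1 = 5)
w(f) = 15*f (w(f) = -5*f*(-3) = -(-15)*f = 15*f)
t = 15 (t = 5*3 = 15)
d(j) = -1125 - 75*j (d(j) = (15*(-5))*(j + 15) = -75*(15 + j) = -1125 - 75*j)
√(d(-71) + Y) = √((-1125 - 75*(-71)) + 172261) = √((-1125 + 5325) + 172261) = √(4200 + 172261) = √176461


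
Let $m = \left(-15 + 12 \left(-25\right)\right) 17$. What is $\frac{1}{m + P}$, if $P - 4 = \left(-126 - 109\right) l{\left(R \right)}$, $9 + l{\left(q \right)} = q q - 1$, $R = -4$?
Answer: $- \frac{1}{6761} \approx -0.00014791$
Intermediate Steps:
$l{\left(q \right)} = -10 + q^{2}$ ($l{\left(q \right)} = -9 + \left(q q - 1\right) = -9 + \left(q^{2} - 1\right) = -9 + \left(-1 + q^{2}\right) = -10 + q^{2}$)
$P = -1406$ ($P = 4 + \left(-126 - 109\right) \left(-10 + \left(-4\right)^{2}\right) = 4 - 235 \left(-10 + 16\right) = 4 - 1410 = -1406$)
$m = -5355$ ($m = \left(-15 - 300\right) 17 = \left(-315\right) 17 = -5355$)
$\frac{1}{m + P} = \frac{1}{-5355 - 1406} = \frac{1}{-6761} = - \frac{1}{6761}$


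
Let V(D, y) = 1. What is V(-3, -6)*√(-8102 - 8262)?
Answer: 2*I*√4091 ≈ 127.92*I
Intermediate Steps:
V(-3, -6)*√(-8102 - 8262) = 1*√(-8102 - 8262) = 1*√(-16364) = 1*(2*I*√4091) = 2*I*√4091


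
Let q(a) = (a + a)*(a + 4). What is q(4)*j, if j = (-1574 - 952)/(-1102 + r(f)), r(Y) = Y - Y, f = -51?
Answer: 80832/551 ≈ 146.70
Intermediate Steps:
r(Y) = 0
j = 1263/551 (j = (-1574 - 952)/(-1102 + 0) = -2526/(-1102) = -2526*(-1/1102) = 1263/551 ≈ 2.2922)
q(a) = 2*a*(4 + a) (q(a) = (2*a)*(4 + a) = 2*a*(4 + a))
q(4)*j = (2*4*(4 + 4))*(1263/551) = (2*4*8)*(1263/551) = 64*(1263/551) = 80832/551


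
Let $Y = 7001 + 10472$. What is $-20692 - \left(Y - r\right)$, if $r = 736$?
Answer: $-37429$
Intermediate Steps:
$Y = 17473$
$-20692 - \left(Y - r\right) = -20692 - \left(17473 - 736\right) = -20692 - 16737 = -37429$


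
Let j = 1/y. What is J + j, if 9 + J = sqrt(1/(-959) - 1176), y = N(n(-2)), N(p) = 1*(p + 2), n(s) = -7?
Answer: -46/5 + I*sqrt(1081545815)/959 ≈ -9.2 + 34.293*I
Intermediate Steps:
N(p) = 2 + p (N(p) = 1*(2 + p) = 2 + p)
y = -5 (y = 2 - 7 = -5)
J = -9 + I*sqrt(1081545815)/959 (J = -9 + sqrt(1/(-959) - 1176) = -9 + sqrt(-1/959 - 1176) = -9 + sqrt(-1127785/959) = -9 + I*sqrt(1081545815)/959 ≈ -9.0 + 34.293*I)
j = -1/5 (j = 1/(-5) = -1/5 ≈ -0.20000)
J + j = (-9 + I*sqrt(1081545815)/959) - 1/5 = -46/5 + I*sqrt(1081545815)/959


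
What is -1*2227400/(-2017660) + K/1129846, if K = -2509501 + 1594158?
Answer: 33488401151/113982254018 ≈ 0.29380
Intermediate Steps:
K = -915343
-1*2227400/(-2017660) + K/1129846 = -1*2227400/(-2017660) - 915343/1129846 = -2227400*(-1/2017660) - 915343*1/1129846 = 111370/100883 - 915343/1129846 = 33488401151/113982254018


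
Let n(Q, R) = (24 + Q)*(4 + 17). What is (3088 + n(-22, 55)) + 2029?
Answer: 5159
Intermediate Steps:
n(Q, R) = 504 + 21*Q (n(Q, R) = (24 + Q)*21 = 504 + 21*Q)
(3088 + n(-22, 55)) + 2029 = (3088 + (504 + 21*(-22))) + 2029 = (3088 + (504 - 462)) + 2029 = (3088 + 42) + 2029 = 3130 + 2029 = 5159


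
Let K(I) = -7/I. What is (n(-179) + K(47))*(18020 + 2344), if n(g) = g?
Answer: -171464880/47 ≈ -3.6482e+6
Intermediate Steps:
(n(-179) + K(47))*(18020 + 2344) = (-179 - 7/47)*(18020 + 2344) = (-179 - 7*1/47)*20364 = (-179 - 7/47)*20364 = -8420/47*20364 = -171464880/47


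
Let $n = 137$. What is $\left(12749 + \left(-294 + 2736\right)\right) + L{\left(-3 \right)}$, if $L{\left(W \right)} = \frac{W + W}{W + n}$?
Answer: $\frac{1017794}{67} \approx 15191.0$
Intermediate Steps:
$L{\left(W \right)} = \frac{2 W}{137 + W}$ ($L{\left(W \right)} = \frac{W + W}{W + 137} = \frac{2 W}{137 + W}$)
$\left(12749 + \left(-294 + 2736\right)\right) + L{\left(-3 \right)} = \left(12749 + \left(-294 + 2736\right)\right) + 2 \left(-3\right) \frac{1}{137 - 3} = \left(12749 + 2442\right) + 2 \left(-3\right) \frac{1}{134} = 15191 + 2 \left(-3\right) \frac{1}{134} = 15191 - \frac{3}{67} = \frac{1017794}{67}$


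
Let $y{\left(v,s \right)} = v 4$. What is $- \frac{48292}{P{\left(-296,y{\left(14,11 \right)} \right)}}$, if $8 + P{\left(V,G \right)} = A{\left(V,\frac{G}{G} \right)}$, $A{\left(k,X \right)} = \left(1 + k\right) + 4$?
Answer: $\frac{48292}{299} \approx 161.51$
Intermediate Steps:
$y{\left(v,s \right)} = 4 v$
$A{\left(k,X \right)} = 5 + k$
$P{\left(V,G \right)} = -3 + V$ ($P{\left(V,G \right)} = -8 + \left(5 + V\right) = -3 + V$)
$- \frac{48292}{P{\left(-296,y{\left(14,11 \right)} \right)}} = - \frac{48292}{-3 - 296} = - \frac{48292}{-299} = \left(-48292\right) \left(- \frac{1}{299}\right) = \frac{48292}{299}$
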